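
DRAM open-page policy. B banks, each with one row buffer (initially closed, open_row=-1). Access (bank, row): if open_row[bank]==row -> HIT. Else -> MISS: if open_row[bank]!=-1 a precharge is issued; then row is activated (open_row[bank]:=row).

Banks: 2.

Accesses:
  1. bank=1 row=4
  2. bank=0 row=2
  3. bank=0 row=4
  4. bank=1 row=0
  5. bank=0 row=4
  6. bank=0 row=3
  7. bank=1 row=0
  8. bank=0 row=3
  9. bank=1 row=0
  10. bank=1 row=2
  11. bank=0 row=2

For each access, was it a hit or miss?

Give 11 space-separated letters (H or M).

Answer: M M M M H M H H H M M

Derivation:
Acc 1: bank1 row4 -> MISS (open row4); precharges=0
Acc 2: bank0 row2 -> MISS (open row2); precharges=0
Acc 3: bank0 row4 -> MISS (open row4); precharges=1
Acc 4: bank1 row0 -> MISS (open row0); precharges=2
Acc 5: bank0 row4 -> HIT
Acc 6: bank0 row3 -> MISS (open row3); precharges=3
Acc 7: bank1 row0 -> HIT
Acc 8: bank0 row3 -> HIT
Acc 9: bank1 row0 -> HIT
Acc 10: bank1 row2 -> MISS (open row2); precharges=4
Acc 11: bank0 row2 -> MISS (open row2); precharges=5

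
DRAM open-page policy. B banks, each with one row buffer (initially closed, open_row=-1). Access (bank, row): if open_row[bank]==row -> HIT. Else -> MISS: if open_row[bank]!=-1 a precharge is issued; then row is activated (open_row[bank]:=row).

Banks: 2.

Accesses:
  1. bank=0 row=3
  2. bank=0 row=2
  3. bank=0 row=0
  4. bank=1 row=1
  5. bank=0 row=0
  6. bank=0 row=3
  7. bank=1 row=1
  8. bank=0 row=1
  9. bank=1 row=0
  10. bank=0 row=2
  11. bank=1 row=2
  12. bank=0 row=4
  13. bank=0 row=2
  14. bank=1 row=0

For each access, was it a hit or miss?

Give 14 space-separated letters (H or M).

Answer: M M M M H M H M M M M M M M

Derivation:
Acc 1: bank0 row3 -> MISS (open row3); precharges=0
Acc 2: bank0 row2 -> MISS (open row2); precharges=1
Acc 3: bank0 row0 -> MISS (open row0); precharges=2
Acc 4: bank1 row1 -> MISS (open row1); precharges=2
Acc 5: bank0 row0 -> HIT
Acc 6: bank0 row3 -> MISS (open row3); precharges=3
Acc 7: bank1 row1 -> HIT
Acc 8: bank0 row1 -> MISS (open row1); precharges=4
Acc 9: bank1 row0 -> MISS (open row0); precharges=5
Acc 10: bank0 row2 -> MISS (open row2); precharges=6
Acc 11: bank1 row2 -> MISS (open row2); precharges=7
Acc 12: bank0 row4 -> MISS (open row4); precharges=8
Acc 13: bank0 row2 -> MISS (open row2); precharges=9
Acc 14: bank1 row0 -> MISS (open row0); precharges=10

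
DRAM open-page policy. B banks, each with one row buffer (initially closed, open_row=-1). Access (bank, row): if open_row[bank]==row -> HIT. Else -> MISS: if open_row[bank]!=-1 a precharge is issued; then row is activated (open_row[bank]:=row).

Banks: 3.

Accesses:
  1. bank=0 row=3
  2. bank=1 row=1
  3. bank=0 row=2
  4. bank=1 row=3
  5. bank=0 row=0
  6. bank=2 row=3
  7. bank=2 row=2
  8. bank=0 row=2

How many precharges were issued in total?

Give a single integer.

Answer: 5

Derivation:
Acc 1: bank0 row3 -> MISS (open row3); precharges=0
Acc 2: bank1 row1 -> MISS (open row1); precharges=0
Acc 3: bank0 row2 -> MISS (open row2); precharges=1
Acc 4: bank1 row3 -> MISS (open row3); precharges=2
Acc 5: bank0 row0 -> MISS (open row0); precharges=3
Acc 6: bank2 row3 -> MISS (open row3); precharges=3
Acc 7: bank2 row2 -> MISS (open row2); precharges=4
Acc 8: bank0 row2 -> MISS (open row2); precharges=5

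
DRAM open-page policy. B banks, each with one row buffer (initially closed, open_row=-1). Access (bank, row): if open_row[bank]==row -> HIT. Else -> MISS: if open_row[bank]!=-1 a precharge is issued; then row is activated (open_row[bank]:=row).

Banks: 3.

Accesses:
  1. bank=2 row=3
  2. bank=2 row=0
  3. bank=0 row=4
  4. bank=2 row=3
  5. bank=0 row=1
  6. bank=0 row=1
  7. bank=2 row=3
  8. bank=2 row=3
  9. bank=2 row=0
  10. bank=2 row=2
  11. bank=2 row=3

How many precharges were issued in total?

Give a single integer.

Answer: 6

Derivation:
Acc 1: bank2 row3 -> MISS (open row3); precharges=0
Acc 2: bank2 row0 -> MISS (open row0); precharges=1
Acc 3: bank0 row4 -> MISS (open row4); precharges=1
Acc 4: bank2 row3 -> MISS (open row3); precharges=2
Acc 5: bank0 row1 -> MISS (open row1); precharges=3
Acc 6: bank0 row1 -> HIT
Acc 7: bank2 row3 -> HIT
Acc 8: bank2 row3 -> HIT
Acc 9: bank2 row0 -> MISS (open row0); precharges=4
Acc 10: bank2 row2 -> MISS (open row2); precharges=5
Acc 11: bank2 row3 -> MISS (open row3); precharges=6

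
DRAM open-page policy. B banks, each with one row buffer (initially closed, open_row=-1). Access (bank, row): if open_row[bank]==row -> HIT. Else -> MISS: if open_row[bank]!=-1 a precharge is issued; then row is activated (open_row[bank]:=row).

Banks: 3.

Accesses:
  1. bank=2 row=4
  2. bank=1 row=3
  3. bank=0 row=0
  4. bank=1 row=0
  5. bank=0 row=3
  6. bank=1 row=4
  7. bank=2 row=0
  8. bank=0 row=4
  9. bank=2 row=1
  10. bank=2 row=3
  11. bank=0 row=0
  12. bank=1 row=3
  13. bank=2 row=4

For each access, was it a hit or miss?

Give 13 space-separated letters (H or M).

Answer: M M M M M M M M M M M M M

Derivation:
Acc 1: bank2 row4 -> MISS (open row4); precharges=0
Acc 2: bank1 row3 -> MISS (open row3); precharges=0
Acc 3: bank0 row0 -> MISS (open row0); precharges=0
Acc 4: bank1 row0 -> MISS (open row0); precharges=1
Acc 5: bank0 row3 -> MISS (open row3); precharges=2
Acc 6: bank1 row4 -> MISS (open row4); precharges=3
Acc 7: bank2 row0 -> MISS (open row0); precharges=4
Acc 8: bank0 row4 -> MISS (open row4); precharges=5
Acc 9: bank2 row1 -> MISS (open row1); precharges=6
Acc 10: bank2 row3 -> MISS (open row3); precharges=7
Acc 11: bank0 row0 -> MISS (open row0); precharges=8
Acc 12: bank1 row3 -> MISS (open row3); precharges=9
Acc 13: bank2 row4 -> MISS (open row4); precharges=10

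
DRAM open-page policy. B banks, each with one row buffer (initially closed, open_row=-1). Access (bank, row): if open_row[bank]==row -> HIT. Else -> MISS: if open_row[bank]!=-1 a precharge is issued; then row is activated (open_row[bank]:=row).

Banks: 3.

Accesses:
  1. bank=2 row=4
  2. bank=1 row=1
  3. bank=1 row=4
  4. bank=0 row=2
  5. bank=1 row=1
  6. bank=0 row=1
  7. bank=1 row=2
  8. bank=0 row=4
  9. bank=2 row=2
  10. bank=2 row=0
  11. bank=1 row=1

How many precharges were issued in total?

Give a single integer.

Answer: 8

Derivation:
Acc 1: bank2 row4 -> MISS (open row4); precharges=0
Acc 2: bank1 row1 -> MISS (open row1); precharges=0
Acc 3: bank1 row4 -> MISS (open row4); precharges=1
Acc 4: bank0 row2 -> MISS (open row2); precharges=1
Acc 5: bank1 row1 -> MISS (open row1); precharges=2
Acc 6: bank0 row1 -> MISS (open row1); precharges=3
Acc 7: bank1 row2 -> MISS (open row2); precharges=4
Acc 8: bank0 row4 -> MISS (open row4); precharges=5
Acc 9: bank2 row2 -> MISS (open row2); precharges=6
Acc 10: bank2 row0 -> MISS (open row0); precharges=7
Acc 11: bank1 row1 -> MISS (open row1); precharges=8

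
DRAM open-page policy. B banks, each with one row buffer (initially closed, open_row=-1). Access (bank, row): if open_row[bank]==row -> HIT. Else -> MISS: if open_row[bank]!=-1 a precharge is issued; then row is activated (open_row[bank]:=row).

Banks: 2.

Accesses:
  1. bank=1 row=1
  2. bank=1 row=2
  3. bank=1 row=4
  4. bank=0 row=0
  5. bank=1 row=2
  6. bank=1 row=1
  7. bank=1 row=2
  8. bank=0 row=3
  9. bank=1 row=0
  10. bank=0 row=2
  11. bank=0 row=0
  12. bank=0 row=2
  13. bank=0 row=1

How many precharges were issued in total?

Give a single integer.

Acc 1: bank1 row1 -> MISS (open row1); precharges=0
Acc 2: bank1 row2 -> MISS (open row2); precharges=1
Acc 3: bank1 row4 -> MISS (open row4); precharges=2
Acc 4: bank0 row0 -> MISS (open row0); precharges=2
Acc 5: bank1 row2 -> MISS (open row2); precharges=3
Acc 6: bank1 row1 -> MISS (open row1); precharges=4
Acc 7: bank1 row2 -> MISS (open row2); precharges=5
Acc 8: bank0 row3 -> MISS (open row3); precharges=6
Acc 9: bank1 row0 -> MISS (open row0); precharges=7
Acc 10: bank0 row2 -> MISS (open row2); precharges=8
Acc 11: bank0 row0 -> MISS (open row0); precharges=9
Acc 12: bank0 row2 -> MISS (open row2); precharges=10
Acc 13: bank0 row1 -> MISS (open row1); precharges=11

Answer: 11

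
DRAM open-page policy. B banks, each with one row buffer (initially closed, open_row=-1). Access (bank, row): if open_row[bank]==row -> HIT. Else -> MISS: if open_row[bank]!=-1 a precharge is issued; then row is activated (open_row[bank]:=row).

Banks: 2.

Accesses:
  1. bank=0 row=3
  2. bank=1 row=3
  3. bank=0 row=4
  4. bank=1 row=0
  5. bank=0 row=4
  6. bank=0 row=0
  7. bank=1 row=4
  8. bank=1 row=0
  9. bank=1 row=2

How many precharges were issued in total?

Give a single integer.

Acc 1: bank0 row3 -> MISS (open row3); precharges=0
Acc 2: bank1 row3 -> MISS (open row3); precharges=0
Acc 3: bank0 row4 -> MISS (open row4); precharges=1
Acc 4: bank1 row0 -> MISS (open row0); precharges=2
Acc 5: bank0 row4 -> HIT
Acc 6: bank0 row0 -> MISS (open row0); precharges=3
Acc 7: bank1 row4 -> MISS (open row4); precharges=4
Acc 8: bank1 row0 -> MISS (open row0); precharges=5
Acc 9: bank1 row2 -> MISS (open row2); precharges=6

Answer: 6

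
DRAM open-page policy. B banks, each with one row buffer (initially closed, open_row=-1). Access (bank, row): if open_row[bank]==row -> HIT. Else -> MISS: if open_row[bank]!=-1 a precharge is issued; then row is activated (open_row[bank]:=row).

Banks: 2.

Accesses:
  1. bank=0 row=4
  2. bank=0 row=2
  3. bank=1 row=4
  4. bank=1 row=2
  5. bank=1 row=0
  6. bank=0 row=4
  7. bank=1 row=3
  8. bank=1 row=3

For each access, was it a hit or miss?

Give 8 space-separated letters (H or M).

Acc 1: bank0 row4 -> MISS (open row4); precharges=0
Acc 2: bank0 row2 -> MISS (open row2); precharges=1
Acc 3: bank1 row4 -> MISS (open row4); precharges=1
Acc 4: bank1 row2 -> MISS (open row2); precharges=2
Acc 5: bank1 row0 -> MISS (open row0); precharges=3
Acc 6: bank0 row4 -> MISS (open row4); precharges=4
Acc 7: bank1 row3 -> MISS (open row3); precharges=5
Acc 8: bank1 row3 -> HIT

Answer: M M M M M M M H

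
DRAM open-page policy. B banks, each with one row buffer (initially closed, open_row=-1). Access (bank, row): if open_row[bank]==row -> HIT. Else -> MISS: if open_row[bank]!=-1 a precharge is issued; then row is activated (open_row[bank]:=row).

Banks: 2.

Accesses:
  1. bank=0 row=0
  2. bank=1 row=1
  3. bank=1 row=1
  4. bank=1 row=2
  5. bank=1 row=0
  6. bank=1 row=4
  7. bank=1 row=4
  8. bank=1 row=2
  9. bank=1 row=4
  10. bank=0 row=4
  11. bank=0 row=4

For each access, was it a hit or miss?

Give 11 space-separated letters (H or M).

Acc 1: bank0 row0 -> MISS (open row0); precharges=0
Acc 2: bank1 row1 -> MISS (open row1); precharges=0
Acc 3: bank1 row1 -> HIT
Acc 4: bank1 row2 -> MISS (open row2); precharges=1
Acc 5: bank1 row0 -> MISS (open row0); precharges=2
Acc 6: bank1 row4 -> MISS (open row4); precharges=3
Acc 7: bank1 row4 -> HIT
Acc 8: bank1 row2 -> MISS (open row2); precharges=4
Acc 9: bank1 row4 -> MISS (open row4); precharges=5
Acc 10: bank0 row4 -> MISS (open row4); precharges=6
Acc 11: bank0 row4 -> HIT

Answer: M M H M M M H M M M H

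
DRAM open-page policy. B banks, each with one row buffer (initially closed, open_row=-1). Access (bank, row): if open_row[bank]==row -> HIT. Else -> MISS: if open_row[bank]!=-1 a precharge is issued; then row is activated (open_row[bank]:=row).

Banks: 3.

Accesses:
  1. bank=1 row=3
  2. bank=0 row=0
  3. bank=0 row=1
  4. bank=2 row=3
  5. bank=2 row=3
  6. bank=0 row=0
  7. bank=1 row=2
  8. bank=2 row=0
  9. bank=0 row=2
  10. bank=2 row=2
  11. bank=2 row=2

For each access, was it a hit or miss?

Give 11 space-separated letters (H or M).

Acc 1: bank1 row3 -> MISS (open row3); precharges=0
Acc 2: bank0 row0 -> MISS (open row0); precharges=0
Acc 3: bank0 row1 -> MISS (open row1); precharges=1
Acc 4: bank2 row3 -> MISS (open row3); precharges=1
Acc 5: bank2 row3 -> HIT
Acc 6: bank0 row0 -> MISS (open row0); precharges=2
Acc 7: bank1 row2 -> MISS (open row2); precharges=3
Acc 8: bank2 row0 -> MISS (open row0); precharges=4
Acc 9: bank0 row2 -> MISS (open row2); precharges=5
Acc 10: bank2 row2 -> MISS (open row2); precharges=6
Acc 11: bank2 row2 -> HIT

Answer: M M M M H M M M M M H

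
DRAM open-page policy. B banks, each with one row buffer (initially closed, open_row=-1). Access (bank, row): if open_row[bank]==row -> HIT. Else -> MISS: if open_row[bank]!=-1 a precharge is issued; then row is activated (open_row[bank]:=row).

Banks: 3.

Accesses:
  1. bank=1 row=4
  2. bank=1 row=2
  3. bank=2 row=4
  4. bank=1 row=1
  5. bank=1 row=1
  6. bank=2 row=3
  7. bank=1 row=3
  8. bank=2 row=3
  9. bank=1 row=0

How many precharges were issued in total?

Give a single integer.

Answer: 5

Derivation:
Acc 1: bank1 row4 -> MISS (open row4); precharges=0
Acc 2: bank1 row2 -> MISS (open row2); precharges=1
Acc 3: bank2 row4 -> MISS (open row4); precharges=1
Acc 4: bank1 row1 -> MISS (open row1); precharges=2
Acc 5: bank1 row1 -> HIT
Acc 6: bank2 row3 -> MISS (open row3); precharges=3
Acc 7: bank1 row3 -> MISS (open row3); precharges=4
Acc 8: bank2 row3 -> HIT
Acc 9: bank1 row0 -> MISS (open row0); precharges=5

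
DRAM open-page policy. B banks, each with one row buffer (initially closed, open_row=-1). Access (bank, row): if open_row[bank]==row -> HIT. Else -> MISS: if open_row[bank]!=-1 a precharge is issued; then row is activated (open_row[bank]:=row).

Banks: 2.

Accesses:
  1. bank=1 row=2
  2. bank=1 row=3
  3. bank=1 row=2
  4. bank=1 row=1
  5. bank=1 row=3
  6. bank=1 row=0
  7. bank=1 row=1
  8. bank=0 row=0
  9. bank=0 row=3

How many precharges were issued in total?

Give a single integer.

Answer: 7

Derivation:
Acc 1: bank1 row2 -> MISS (open row2); precharges=0
Acc 2: bank1 row3 -> MISS (open row3); precharges=1
Acc 3: bank1 row2 -> MISS (open row2); precharges=2
Acc 4: bank1 row1 -> MISS (open row1); precharges=3
Acc 5: bank1 row3 -> MISS (open row3); precharges=4
Acc 6: bank1 row0 -> MISS (open row0); precharges=5
Acc 7: bank1 row1 -> MISS (open row1); precharges=6
Acc 8: bank0 row0 -> MISS (open row0); precharges=6
Acc 9: bank0 row3 -> MISS (open row3); precharges=7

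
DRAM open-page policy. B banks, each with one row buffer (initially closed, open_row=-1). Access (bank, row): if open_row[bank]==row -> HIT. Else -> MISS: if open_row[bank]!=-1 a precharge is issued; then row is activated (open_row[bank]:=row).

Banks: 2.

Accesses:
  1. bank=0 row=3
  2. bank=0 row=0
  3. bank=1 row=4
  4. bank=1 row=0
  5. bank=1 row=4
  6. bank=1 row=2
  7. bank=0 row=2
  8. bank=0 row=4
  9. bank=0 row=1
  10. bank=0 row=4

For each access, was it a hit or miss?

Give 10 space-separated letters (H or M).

Acc 1: bank0 row3 -> MISS (open row3); precharges=0
Acc 2: bank0 row0 -> MISS (open row0); precharges=1
Acc 3: bank1 row4 -> MISS (open row4); precharges=1
Acc 4: bank1 row0 -> MISS (open row0); precharges=2
Acc 5: bank1 row4 -> MISS (open row4); precharges=3
Acc 6: bank1 row2 -> MISS (open row2); precharges=4
Acc 7: bank0 row2 -> MISS (open row2); precharges=5
Acc 8: bank0 row4 -> MISS (open row4); precharges=6
Acc 9: bank0 row1 -> MISS (open row1); precharges=7
Acc 10: bank0 row4 -> MISS (open row4); precharges=8

Answer: M M M M M M M M M M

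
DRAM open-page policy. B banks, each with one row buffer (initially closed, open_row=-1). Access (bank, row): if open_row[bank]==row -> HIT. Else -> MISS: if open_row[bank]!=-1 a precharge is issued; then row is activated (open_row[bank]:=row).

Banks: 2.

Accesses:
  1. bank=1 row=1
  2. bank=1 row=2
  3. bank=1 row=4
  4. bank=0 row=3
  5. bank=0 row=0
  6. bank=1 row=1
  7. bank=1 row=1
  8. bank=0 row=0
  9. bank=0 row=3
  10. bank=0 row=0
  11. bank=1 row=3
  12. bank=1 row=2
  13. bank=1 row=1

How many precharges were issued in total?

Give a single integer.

Answer: 9

Derivation:
Acc 1: bank1 row1 -> MISS (open row1); precharges=0
Acc 2: bank1 row2 -> MISS (open row2); precharges=1
Acc 3: bank1 row4 -> MISS (open row4); precharges=2
Acc 4: bank0 row3 -> MISS (open row3); precharges=2
Acc 5: bank0 row0 -> MISS (open row0); precharges=3
Acc 6: bank1 row1 -> MISS (open row1); precharges=4
Acc 7: bank1 row1 -> HIT
Acc 8: bank0 row0 -> HIT
Acc 9: bank0 row3 -> MISS (open row3); precharges=5
Acc 10: bank0 row0 -> MISS (open row0); precharges=6
Acc 11: bank1 row3 -> MISS (open row3); precharges=7
Acc 12: bank1 row2 -> MISS (open row2); precharges=8
Acc 13: bank1 row1 -> MISS (open row1); precharges=9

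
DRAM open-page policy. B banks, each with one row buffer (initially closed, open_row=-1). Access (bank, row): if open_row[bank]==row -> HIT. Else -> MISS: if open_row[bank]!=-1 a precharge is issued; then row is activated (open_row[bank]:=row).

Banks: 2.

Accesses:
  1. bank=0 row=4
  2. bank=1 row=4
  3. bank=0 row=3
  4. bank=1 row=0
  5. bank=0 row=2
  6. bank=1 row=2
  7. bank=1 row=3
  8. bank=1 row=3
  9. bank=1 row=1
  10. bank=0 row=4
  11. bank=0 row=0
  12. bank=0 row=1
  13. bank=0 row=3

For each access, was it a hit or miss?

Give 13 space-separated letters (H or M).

Acc 1: bank0 row4 -> MISS (open row4); precharges=0
Acc 2: bank1 row4 -> MISS (open row4); precharges=0
Acc 3: bank0 row3 -> MISS (open row3); precharges=1
Acc 4: bank1 row0 -> MISS (open row0); precharges=2
Acc 5: bank0 row2 -> MISS (open row2); precharges=3
Acc 6: bank1 row2 -> MISS (open row2); precharges=4
Acc 7: bank1 row3 -> MISS (open row3); precharges=5
Acc 8: bank1 row3 -> HIT
Acc 9: bank1 row1 -> MISS (open row1); precharges=6
Acc 10: bank0 row4 -> MISS (open row4); precharges=7
Acc 11: bank0 row0 -> MISS (open row0); precharges=8
Acc 12: bank0 row1 -> MISS (open row1); precharges=9
Acc 13: bank0 row3 -> MISS (open row3); precharges=10

Answer: M M M M M M M H M M M M M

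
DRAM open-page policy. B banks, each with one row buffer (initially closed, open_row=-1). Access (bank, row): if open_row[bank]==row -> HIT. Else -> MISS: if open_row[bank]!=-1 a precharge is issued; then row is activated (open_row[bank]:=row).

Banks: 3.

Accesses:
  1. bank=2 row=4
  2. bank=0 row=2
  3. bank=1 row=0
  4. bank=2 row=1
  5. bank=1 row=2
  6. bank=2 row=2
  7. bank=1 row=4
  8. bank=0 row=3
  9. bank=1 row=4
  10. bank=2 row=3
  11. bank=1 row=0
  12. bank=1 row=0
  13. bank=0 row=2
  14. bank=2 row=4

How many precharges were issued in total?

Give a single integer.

Answer: 9

Derivation:
Acc 1: bank2 row4 -> MISS (open row4); precharges=0
Acc 2: bank0 row2 -> MISS (open row2); precharges=0
Acc 3: bank1 row0 -> MISS (open row0); precharges=0
Acc 4: bank2 row1 -> MISS (open row1); precharges=1
Acc 5: bank1 row2 -> MISS (open row2); precharges=2
Acc 6: bank2 row2 -> MISS (open row2); precharges=3
Acc 7: bank1 row4 -> MISS (open row4); precharges=4
Acc 8: bank0 row3 -> MISS (open row3); precharges=5
Acc 9: bank1 row4 -> HIT
Acc 10: bank2 row3 -> MISS (open row3); precharges=6
Acc 11: bank1 row0 -> MISS (open row0); precharges=7
Acc 12: bank1 row0 -> HIT
Acc 13: bank0 row2 -> MISS (open row2); precharges=8
Acc 14: bank2 row4 -> MISS (open row4); precharges=9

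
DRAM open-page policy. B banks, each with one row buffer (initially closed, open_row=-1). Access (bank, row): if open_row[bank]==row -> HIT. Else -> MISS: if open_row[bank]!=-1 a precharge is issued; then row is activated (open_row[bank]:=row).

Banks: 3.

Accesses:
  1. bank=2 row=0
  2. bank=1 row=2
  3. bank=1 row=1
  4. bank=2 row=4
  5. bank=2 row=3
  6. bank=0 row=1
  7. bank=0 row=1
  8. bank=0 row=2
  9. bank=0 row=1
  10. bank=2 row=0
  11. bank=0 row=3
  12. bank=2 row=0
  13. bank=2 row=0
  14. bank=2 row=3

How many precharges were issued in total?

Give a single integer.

Acc 1: bank2 row0 -> MISS (open row0); precharges=0
Acc 2: bank1 row2 -> MISS (open row2); precharges=0
Acc 3: bank1 row1 -> MISS (open row1); precharges=1
Acc 4: bank2 row4 -> MISS (open row4); precharges=2
Acc 5: bank2 row3 -> MISS (open row3); precharges=3
Acc 6: bank0 row1 -> MISS (open row1); precharges=3
Acc 7: bank0 row1 -> HIT
Acc 8: bank0 row2 -> MISS (open row2); precharges=4
Acc 9: bank0 row1 -> MISS (open row1); precharges=5
Acc 10: bank2 row0 -> MISS (open row0); precharges=6
Acc 11: bank0 row3 -> MISS (open row3); precharges=7
Acc 12: bank2 row0 -> HIT
Acc 13: bank2 row0 -> HIT
Acc 14: bank2 row3 -> MISS (open row3); precharges=8

Answer: 8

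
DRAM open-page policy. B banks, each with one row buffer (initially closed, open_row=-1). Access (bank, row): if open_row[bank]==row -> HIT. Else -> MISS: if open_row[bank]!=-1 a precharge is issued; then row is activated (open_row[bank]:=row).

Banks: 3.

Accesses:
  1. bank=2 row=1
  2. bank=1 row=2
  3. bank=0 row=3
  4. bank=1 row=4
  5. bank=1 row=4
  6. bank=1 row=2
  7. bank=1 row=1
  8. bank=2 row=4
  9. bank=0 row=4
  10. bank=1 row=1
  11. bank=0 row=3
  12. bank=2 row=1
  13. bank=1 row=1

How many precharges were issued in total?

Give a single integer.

Answer: 7

Derivation:
Acc 1: bank2 row1 -> MISS (open row1); precharges=0
Acc 2: bank1 row2 -> MISS (open row2); precharges=0
Acc 3: bank0 row3 -> MISS (open row3); precharges=0
Acc 4: bank1 row4 -> MISS (open row4); precharges=1
Acc 5: bank1 row4 -> HIT
Acc 6: bank1 row2 -> MISS (open row2); precharges=2
Acc 7: bank1 row1 -> MISS (open row1); precharges=3
Acc 8: bank2 row4 -> MISS (open row4); precharges=4
Acc 9: bank0 row4 -> MISS (open row4); precharges=5
Acc 10: bank1 row1 -> HIT
Acc 11: bank0 row3 -> MISS (open row3); precharges=6
Acc 12: bank2 row1 -> MISS (open row1); precharges=7
Acc 13: bank1 row1 -> HIT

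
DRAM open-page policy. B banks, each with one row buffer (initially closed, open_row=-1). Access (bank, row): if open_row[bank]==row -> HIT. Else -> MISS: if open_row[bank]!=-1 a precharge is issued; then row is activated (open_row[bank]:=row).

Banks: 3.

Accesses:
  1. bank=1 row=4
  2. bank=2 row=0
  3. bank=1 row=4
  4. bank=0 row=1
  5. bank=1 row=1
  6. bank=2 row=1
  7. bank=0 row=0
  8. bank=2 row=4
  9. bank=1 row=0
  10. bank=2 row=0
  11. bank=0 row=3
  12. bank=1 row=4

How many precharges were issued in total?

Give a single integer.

Answer: 8

Derivation:
Acc 1: bank1 row4 -> MISS (open row4); precharges=0
Acc 2: bank2 row0 -> MISS (open row0); precharges=0
Acc 3: bank1 row4 -> HIT
Acc 4: bank0 row1 -> MISS (open row1); precharges=0
Acc 5: bank1 row1 -> MISS (open row1); precharges=1
Acc 6: bank2 row1 -> MISS (open row1); precharges=2
Acc 7: bank0 row0 -> MISS (open row0); precharges=3
Acc 8: bank2 row4 -> MISS (open row4); precharges=4
Acc 9: bank1 row0 -> MISS (open row0); precharges=5
Acc 10: bank2 row0 -> MISS (open row0); precharges=6
Acc 11: bank0 row3 -> MISS (open row3); precharges=7
Acc 12: bank1 row4 -> MISS (open row4); precharges=8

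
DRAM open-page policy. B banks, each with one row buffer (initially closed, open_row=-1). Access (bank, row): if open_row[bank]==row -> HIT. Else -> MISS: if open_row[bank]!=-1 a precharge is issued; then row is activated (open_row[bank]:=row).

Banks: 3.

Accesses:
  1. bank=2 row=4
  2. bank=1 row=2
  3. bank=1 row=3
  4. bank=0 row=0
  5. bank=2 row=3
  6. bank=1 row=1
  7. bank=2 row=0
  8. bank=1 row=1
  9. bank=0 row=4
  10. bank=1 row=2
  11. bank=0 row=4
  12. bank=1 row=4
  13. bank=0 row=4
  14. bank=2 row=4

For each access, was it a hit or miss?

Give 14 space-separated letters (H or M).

Acc 1: bank2 row4 -> MISS (open row4); precharges=0
Acc 2: bank1 row2 -> MISS (open row2); precharges=0
Acc 3: bank1 row3 -> MISS (open row3); precharges=1
Acc 4: bank0 row0 -> MISS (open row0); precharges=1
Acc 5: bank2 row3 -> MISS (open row3); precharges=2
Acc 6: bank1 row1 -> MISS (open row1); precharges=3
Acc 7: bank2 row0 -> MISS (open row0); precharges=4
Acc 8: bank1 row1 -> HIT
Acc 9: bank0 row4 -> MISS (open row4); precharges=5
Acc 10: bank1 row2 -> MISS (open row2); precharges=6
Acc 11: bank0 row4 -> HIT
Acc 12: bank1 row4 -> MISS (open row4); precharges=7
Acc 13: bank0 row4 -> HIT
Acc 14: bank2 row4 -> MISS (open row4); precharges=8

Answer: M M M M M M M H M M H M H M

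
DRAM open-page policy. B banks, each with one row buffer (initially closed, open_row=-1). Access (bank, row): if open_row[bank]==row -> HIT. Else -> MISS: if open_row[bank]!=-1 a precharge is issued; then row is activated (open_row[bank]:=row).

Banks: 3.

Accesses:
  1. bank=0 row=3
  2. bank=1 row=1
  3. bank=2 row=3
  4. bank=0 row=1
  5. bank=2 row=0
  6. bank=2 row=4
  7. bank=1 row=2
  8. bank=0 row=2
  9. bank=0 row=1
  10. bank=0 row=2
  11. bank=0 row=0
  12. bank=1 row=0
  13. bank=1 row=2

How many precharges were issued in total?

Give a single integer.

Acc 1: bank0 row3 -> MISS (open row3); precharges=0
Acc 2: bank1 row1 -> MISS (open row1); precharges=0
Acc 3: bank2 row3 -> MISS (open row3); precharges=0
Acc 4: bank0 row1 -> MISS (open row1); precharges=1
Acc 5: bank2 row0 -> MISS (open row0); precharges=2
Acc 6: bank2 row4 -> MISS (open row4); precharges=3
Acc 7: bank1 row2 -> MISS (open row2); precharges=4
Acc 8: bank0 row2 -> MISS (open row2); precharges=5
Acc 9: bank0 row1 -> MISS (open row1); precharges=6
Acc 10: bank0 row2 -> MISS (open row2); precharges=7
Acc 11: bank0 row0 -> MISS (open row0); precharges=8
Acc 12: bank1 row0 -> MISS (open row0); precharges=9
Acc 13: bank1 row2 -> MISS (open row2); precharges=10

Answer: 10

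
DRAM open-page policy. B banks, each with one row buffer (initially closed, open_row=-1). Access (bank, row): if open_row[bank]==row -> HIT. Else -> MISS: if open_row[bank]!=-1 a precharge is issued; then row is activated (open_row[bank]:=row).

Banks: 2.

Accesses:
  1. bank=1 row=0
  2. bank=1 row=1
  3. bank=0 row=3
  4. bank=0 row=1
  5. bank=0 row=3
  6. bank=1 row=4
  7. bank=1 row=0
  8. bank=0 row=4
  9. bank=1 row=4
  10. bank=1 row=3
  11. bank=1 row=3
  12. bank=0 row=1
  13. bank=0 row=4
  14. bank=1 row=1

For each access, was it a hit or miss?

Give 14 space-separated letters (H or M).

Answer: M M M M M M M M M M H M M M

Derivation:
Acc 1: bank1 row0 -> MISS (open row0); precharges=0
Acc 2: bank1 row1 -> MISS (open row1); precharges=1
Acc 3: bank0 row3 -> MISS (open row3); precharges=1
Acc 4: bank0 row1 -> MISS (open row1); precharges=2
Acc 5: bank0 row3 -> MISS (open row3); precharges=3
Acc 6: bank1 row4 -> MISS (open row4); precharges=4
Acc 7: bank1 row0 -> MISS (open row0); precharges=5
Acc 8: bank0 row4 -> MISS (open row4); precharges=6
Acc 9: bank1 row4 -> MISS (open row4); precharges=7
Acc 10: bank1 row3 -> MISS (open row3); precharges=8
Acc 11: bank1 row3 -> HIT
Acc 12: bank0 row1 -> MISS (open row1); precharges=9
Acc 13: bank0 row4 -> MISS (open row4); precharges=10
Acc 14: bank1 row1 -> MISS (open row1); precharges=11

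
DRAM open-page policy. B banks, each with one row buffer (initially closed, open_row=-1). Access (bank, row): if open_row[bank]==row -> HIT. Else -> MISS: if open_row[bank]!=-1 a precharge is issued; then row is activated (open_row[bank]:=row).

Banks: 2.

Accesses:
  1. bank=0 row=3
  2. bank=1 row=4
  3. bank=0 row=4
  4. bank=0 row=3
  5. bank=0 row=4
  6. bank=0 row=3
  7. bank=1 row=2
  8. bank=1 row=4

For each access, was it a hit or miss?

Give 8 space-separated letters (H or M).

Answer: M M M M M M M M

Derivation:
Acc 1: bank0 row3 -> MISS (open row3); precharges=0
Acc 2: bank1 row4 -> MISS (open row4); precharges=0
Acc 3: bank0 row4 -> MISS (open row4); precharges=1
Acc 4: bank0 row3 -> MISS (open row3); precharges=2
Acc 5: bank0 row4 -> MISS (open row4); precharges=3
Acc 6: bank0 row3 -> MISS (open row3); precharges=4
Acc 7: bank1 row2 -> MISS (open row2); precharges=5
Acc 8: bank1 row4 -> MISS (open row4); precharges=6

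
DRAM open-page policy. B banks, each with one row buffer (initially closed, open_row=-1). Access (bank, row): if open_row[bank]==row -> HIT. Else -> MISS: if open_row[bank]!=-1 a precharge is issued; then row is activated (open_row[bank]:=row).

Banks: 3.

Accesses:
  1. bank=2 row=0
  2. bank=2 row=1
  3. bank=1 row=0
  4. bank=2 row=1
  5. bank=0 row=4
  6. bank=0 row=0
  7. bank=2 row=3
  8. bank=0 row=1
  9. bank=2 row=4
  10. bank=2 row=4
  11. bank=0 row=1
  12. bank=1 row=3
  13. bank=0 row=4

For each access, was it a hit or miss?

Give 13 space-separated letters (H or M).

Answer: M M M H M M M M M H H M M

Derivation:
Acc 1: bank2 row0 -> MISS (open row0); precharges=0
Acc 2: bank2 row1 -> MISS (open row1); precharges=1
Acc 3: bank1 row0 -> MISS (open row0); precharges=1
Acc 4: bank2 row1 -> HIT
Acc 5: bank0 row4 -> MISS (open row4); precharges=1
Acc 6: bank0 row0 -> MISS (open row0); precharges=2
Acc 7: bank2 row3 -> MISS (open row3); precharges=3
Acc 8: bank0 row1 -> MISS (open row1); precharges=4
Acc 9: bank2 row4 -> MISS (open row4); precharges=5
Acc 10: bank2 row4 -> HIT
Acc 11: bank0 row1 -> HIT
Acc 12: bank1 row3 -> MISS (open row3); precharges=6
Acc 13: bank0 row4 -> MISS (open row4); precharges=7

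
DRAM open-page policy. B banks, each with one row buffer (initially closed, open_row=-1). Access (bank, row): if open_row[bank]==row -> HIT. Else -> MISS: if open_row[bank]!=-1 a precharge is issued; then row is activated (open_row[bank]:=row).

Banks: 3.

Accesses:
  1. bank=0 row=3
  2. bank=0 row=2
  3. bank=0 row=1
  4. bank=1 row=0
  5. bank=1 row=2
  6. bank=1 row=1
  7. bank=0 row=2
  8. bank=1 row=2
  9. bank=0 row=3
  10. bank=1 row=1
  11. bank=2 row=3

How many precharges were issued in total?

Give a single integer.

Acc 1: bank0 row3 -> MISS (open row3); precharges=0
Acc 2: bank0 row2 -> MISS (open row2); precharges=1
Acc 3: bank0 row1 -> MISS (open row1); precharges=2
Acc 4: bank1 row0 -> MISS (open row0); precharges=2
Acc 5: bank1 row2 -> MISS (open row2); precharges=3
Acc 6: bank1 row1 -> MISS (open row1); precharges=4
Acc 7: bank0 row2 -> MISS (open row2); precharges=5
Acc 8: bank1 row2 -> MISS (open row2); precharges=6
Acc 9: bank0 row3 -> MISS (open row3); precharges=7
Acc 10: bank1 row1 -> MISS (open row1); precharges=8
Acc 11: bank2 row3 -> MISS (open row3); precharges=8

Answer: 8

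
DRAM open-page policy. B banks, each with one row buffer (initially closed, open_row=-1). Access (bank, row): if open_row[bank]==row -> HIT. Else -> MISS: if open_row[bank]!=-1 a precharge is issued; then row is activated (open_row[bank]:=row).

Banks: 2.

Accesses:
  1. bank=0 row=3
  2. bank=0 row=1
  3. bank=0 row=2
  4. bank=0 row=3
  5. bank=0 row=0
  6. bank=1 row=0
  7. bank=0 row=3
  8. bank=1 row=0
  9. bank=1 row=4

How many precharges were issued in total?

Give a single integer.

Acc 1: bank0 row3 -> MISS (open row3); precharges=0
Acc 2: bank0 row1 -> MISS (open row1); precharges=1
Acc 3: bank0 row2 -> MISS (open row2); precharges=2
Acc 4: bank0 row3 -> MISS (open row3); precharges=3
Acc 5: bank0 row0 -> MISS (open row0); precharges=4
Acc 6: bank1 row0 -> MISS (open row0); precharges=4
Acc 7: bank0 row3 -> MISS (open row3); precharges=5
Acc 8: bank1 row0 -> HIT
Acc 9: bank1 row4 -> MISS (open row4); precharges=6

Answer: 6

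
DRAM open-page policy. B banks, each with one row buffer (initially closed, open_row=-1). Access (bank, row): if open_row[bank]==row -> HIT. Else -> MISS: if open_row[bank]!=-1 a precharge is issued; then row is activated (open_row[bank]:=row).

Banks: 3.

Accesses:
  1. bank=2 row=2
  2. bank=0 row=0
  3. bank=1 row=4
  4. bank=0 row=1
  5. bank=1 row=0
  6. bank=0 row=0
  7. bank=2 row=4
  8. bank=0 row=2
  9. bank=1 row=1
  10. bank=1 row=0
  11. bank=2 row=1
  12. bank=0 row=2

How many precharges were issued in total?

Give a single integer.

Acc 1: bank2 row2 -> MISS (open row2); precharges=0
Acc 2: bank0 row0 -> MISS (open row0); precharges=0
Acc 3: bank1 row4 -> MISS (open row4); precharges=0
Acc 4: bank0 row1 -> MISS (open row1); precharges=1
Acc 5: bank1 row0 -> MISS (open row0); precharges=2
Acc 6: bank0 row0 -> MISS (open row0); precharges=3
Acc 7: bank2 row4 -> MISS (open row4); precharges=4
Acc 8: bank0 row2 -> MISS (open row2); precharges=5
Acc 9: bank1 row1 -> MISS (open row1); precharges=6
Acc 10: bank1 row0 -> MISS (open row0); precharges=7
Acc 11: bank2 row1 -> MISS (open row1); precharges=8
Acc 12: bank0 row2 -> HIT

Answer: 8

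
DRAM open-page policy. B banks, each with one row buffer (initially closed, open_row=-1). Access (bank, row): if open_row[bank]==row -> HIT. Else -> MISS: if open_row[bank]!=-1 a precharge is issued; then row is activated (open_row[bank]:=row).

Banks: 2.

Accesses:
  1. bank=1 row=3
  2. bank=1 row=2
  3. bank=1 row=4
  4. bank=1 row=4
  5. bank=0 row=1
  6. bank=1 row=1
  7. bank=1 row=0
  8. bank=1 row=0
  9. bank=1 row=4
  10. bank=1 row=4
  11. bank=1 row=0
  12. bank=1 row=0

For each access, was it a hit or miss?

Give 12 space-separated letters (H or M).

Answer: M M M H M M M H M H M H

Derivation:
Acc 1: bank1 row3 -> MISS (open row3); precharges=0
Acc 2: bank1 row2 -> MISS (open row2); precharges=1
Acc 3: bank1 row4 -> MISS (open row4); precharges=2
Acc 4: bank1 row4 -> HIT
Acc 5: bank0 row1 -> MISS (open row1); precharges=2
Acc 6: bank1 row1 -> MISS (open row1); precharges=3
Acc 7: bank1 row0 -> MISS (open row0); precharges=4
Acc 8: bank1 row0 -> HIT
Acc 9: bank1 row4 -> MISS (open row4); precharges=5
Acc 10: bank1 row4 -> HIT
Acc 11: bank1 row0 -> MISS (open row0); precharges=6
Acc 12: bank1 row0 -> HIT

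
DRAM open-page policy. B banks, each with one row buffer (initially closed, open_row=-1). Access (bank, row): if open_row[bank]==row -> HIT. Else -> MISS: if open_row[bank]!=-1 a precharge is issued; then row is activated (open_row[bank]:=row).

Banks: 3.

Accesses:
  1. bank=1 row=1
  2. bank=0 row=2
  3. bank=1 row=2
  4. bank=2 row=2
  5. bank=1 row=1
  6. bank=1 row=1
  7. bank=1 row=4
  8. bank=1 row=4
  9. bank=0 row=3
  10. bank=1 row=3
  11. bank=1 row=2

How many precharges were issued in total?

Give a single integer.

Acc 1: bank1 row1 -> MISS (open row1); precharges=0
Acc 2: bank0 row2 -> MISS (open row2); precharges=0
Acc 3: bank1 row2 -> MISS (open row2); precharges=1
Acc 4: bank2 row2 -> MISS (open row2); precharges=1
Acc 5: bank1 row1 -> MISS (open row1); precharges=2
Acc 6: bank1 row1 -> HIT
Acc 7: bank1 row4 -> MISS (open row4); precharges=3
Acc 8: bank1 row4 -> HIT
Acc 9: bank0 row3 -> MISS (open row3); precharges=4
Acc 10: bank1 row3 -> MISS (open row3); precharges=5
Acc 11: bank1 row2 -> MISS (open row2); precharges=6

Answer: 6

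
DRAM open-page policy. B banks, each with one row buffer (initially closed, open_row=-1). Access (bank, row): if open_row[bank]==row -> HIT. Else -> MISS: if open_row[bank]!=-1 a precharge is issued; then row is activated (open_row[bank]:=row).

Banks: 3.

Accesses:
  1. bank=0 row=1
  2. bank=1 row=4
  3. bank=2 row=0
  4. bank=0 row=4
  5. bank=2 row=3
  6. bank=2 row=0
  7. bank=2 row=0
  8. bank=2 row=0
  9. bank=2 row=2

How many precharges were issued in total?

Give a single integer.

Acc 1: bank0 row1 -> MISS (open row1); precharges=0
Acc 2: bank1 row4 -> MISS (open row4); precharges=0
Acc 3: bank2 row0 -> MISS (open row0); precharges=0
Acc 4: bank0 row4 -> MISS (open row4); precharges=1
Acc 5: bank2 row3 -> MISS (open row3); precharges=2
Acc 6: bank2 row0 -> MISS (open row0); precharges=3
Acc 7: bank2 row0 -> HIT
Acc 8: bank2 row0 -> HIT
Acc 9: bank2 row2 -> MISS (open row2); precharges=4

Answer: 4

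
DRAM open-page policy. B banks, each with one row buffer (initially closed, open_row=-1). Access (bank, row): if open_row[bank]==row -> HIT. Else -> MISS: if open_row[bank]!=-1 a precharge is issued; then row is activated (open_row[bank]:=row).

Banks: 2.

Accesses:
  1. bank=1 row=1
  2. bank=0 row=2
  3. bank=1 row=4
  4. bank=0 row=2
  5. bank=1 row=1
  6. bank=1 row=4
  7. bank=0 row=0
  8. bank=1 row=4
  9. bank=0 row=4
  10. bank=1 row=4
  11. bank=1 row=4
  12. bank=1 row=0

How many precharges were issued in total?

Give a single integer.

Answer: 6

Derivation:
Acc 1: bank1 row1 -> MISS (open row1); precharges=0
Acc 2: bank0 row2 -> MISS (open row2); precharges=0
Acc 3: bank1 row4 -> MISS (open row4); precharges=1
Acc 4: bank0 row2 -> HIT
Acc 5: bank1 row1 -> MISS (open row1); precharges=2
Acc 6: bank1 row4 -> MISS (open row4); precharges=3
Acc 7: bank0 row0 -> MISS (open row0); precharges=4
Acc 8: bank1 row4 -> HIT
Acc 9: bank0 row4 -> MISS (open row4); precharges=5
Acc 10: bank1 row4 -> HIT
Acc 11: bank1 row4 -> HIT
Acc 12: bank1 row0 -> MISS (open row0); precharges=6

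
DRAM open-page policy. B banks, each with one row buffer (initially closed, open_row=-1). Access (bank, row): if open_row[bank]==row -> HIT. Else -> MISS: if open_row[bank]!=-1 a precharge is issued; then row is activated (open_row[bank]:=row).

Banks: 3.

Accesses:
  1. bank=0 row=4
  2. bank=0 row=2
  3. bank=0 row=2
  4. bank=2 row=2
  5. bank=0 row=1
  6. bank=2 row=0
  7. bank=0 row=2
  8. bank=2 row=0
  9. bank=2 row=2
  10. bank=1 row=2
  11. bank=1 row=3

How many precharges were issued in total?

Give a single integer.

Acc 1: bank0 row4 -> MISS (open row4); precharges=0
Acc 2: bank0 row2 -> MISS (open row2); precharges=1
Acc 3: bank0 row2 -> HIT
Acc 4: bank2 row2 -> MISS (open row2); precharges=1
Acc 5: bank0 row1 -> MISS (open row1); precharges=2
Acc 6: bank2 row0 -> MISS (open row0); precharges=3
Acc 7: bank0 row2 -> MISS (open row2); precharges=4
Acc 8: bank2 row0 -> HIT
Acc 9: bank2 row2 -> MISS (open row2); precharges=5
Acc 10: bank1 row2 -> MISS (open row2); precharges=5
Acc 11: bank1 row3 -> MISS (open row3); precharges=6

Answer: 6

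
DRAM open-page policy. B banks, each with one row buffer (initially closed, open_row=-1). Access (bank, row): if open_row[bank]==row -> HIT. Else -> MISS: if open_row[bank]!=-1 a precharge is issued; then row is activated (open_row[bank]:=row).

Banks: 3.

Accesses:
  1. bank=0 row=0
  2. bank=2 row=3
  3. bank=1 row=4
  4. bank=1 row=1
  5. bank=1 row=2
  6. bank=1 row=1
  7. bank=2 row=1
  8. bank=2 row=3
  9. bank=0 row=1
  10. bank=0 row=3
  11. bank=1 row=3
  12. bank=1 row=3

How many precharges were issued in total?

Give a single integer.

Acc 1: bank0 row0 -> MISS (open row0); precharges=0
Acc 2: bank2 row3 -> MISS (open row3); precharges=0
Acc 3: bank1 row4 -> MISS (open row4); precharges=0
Acc 4: bank1 row1 -> MISS (open row1); precharges=1
Acc 5: bank1 row2 -> MISS (open row2); precharges=2
Acc 6: bank1 row1 -> MISS (open row1); precharges=3
Acc 7: bank2 row1 -> MISS (open row1); precharges=4
Acc 8: bank2 row3 -> MISS (open row3); precharges=5
Acc 9: bank0 row1 -> MISS (open row1); precharges=6
Acc 10: bank0 row3 -> MISS (open row3); precharges=7
Acc 11: bank1 row3 -> MISS (open row3); precharges=8
Acc 12: bank1 row3 -> HIT

Answer: 8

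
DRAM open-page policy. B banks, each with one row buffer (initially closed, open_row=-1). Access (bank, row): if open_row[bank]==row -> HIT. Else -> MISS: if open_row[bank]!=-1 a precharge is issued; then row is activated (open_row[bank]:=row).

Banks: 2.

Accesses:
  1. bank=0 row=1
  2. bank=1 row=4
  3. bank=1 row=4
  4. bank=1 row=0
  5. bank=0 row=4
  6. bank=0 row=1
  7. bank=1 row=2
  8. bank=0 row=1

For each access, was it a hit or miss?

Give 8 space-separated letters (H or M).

Answer: M M H M M M M H

Derivation:
Acc 1: bank0 row1 -> MISS (open row1); precharges=0
Acc 2: bank1 row4 -> MISS (open row4); precharges=0
Acc 3: bank1 row4 -> HIT
Acc 4: bank1 row0 -> MISS (open row0); precharges=1
Acc 5: bank0 row4 -> MISS (open row4); precharges=2
Acc 6: bank0 row1 -> MISS (open row1); precharges=3
Acc 7: bank1 row2 -> MISS (open row2); precharges=4
Acc 8: bank0 row1 -> HIT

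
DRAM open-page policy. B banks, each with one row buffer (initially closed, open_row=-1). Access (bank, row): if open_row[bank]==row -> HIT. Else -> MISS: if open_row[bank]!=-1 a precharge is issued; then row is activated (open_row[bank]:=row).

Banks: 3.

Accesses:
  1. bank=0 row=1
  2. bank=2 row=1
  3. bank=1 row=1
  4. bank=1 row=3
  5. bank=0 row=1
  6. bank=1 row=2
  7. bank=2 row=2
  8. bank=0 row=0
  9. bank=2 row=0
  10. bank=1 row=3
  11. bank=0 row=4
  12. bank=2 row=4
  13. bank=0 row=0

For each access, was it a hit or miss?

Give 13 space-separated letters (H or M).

Acc 1: bank0 row1 -> MISS (open row1); precharges=0
Acc 2: bank2 row1 -> MISS (open row1); precharges=0
Acc 3: bank1 row1 -> MISS (open row1); precharges=0
Acc 4: bank1 row3 -> MISS (open row3); precharges=1
Acc 5: bank0 row1 -> HIT
Acc 6: bank1 row2 -> MISS (open row2); precharges=2
Acc 7: bank2 row2 -> MISS (open row2); precharges=3
Acc 8: bank0 row0 -> MISS (open row0); precharges=4
Acc 9: bank2 row0 -> MISS (open row0); precharges=5
Acc 10: bank1 row3 -> MISS (open row3); precharges=6
Acc 11: bank0 row4 -> MISS (open row4); precharges=7
Acc 12: bank2 row4 -> MISS (open row4); precharges=8
Acc 13: bank0 row0 -> MISS (open row0); precharges=9

Answer: M M M M H M M M M M M M M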